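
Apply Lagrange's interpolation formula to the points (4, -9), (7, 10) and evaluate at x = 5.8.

Lagrange interpolation formula:
P(x) = Σ yᵢ × Lᵢ(x)
where Lᵢ(x) = Π_{j≠i} (x - xⱼ)/(xᵢ - xⱼ)

L_0(5.8) = (5.8 - 7)/(4 - 7) = 0.400000
L_1(5.8) = (5.8 - 4)/(7 - 4) = 0.600000

P(5.8) = (-9)×L_0(5.8) + 10×L_1(5.8)
P(5.8) = 2.400000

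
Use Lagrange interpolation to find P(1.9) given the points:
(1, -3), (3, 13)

Lagrange interpolation formula:
P(x) = Σ yᵢ × Lᵢ(x)
where Lᵢ(x) = Π_{j≠i} (x - xⱼ)/(xᵢ - xⱼ)

L_0(1.9) = (1.9 - 3)/(1 - 3) = 0.550000
L_1(1.9) = (1.9 - 1)/(3 - 1) = 0.450000

P(1.9) = (-3)×L_0(1.9) + 13×L_1(1.9)
P(1.9) = 4.200000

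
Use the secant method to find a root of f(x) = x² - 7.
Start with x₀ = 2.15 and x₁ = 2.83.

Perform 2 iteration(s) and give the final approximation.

f(x) = x² - 7
x₀ = 2.15, x₁ = 2.83

Secant formula: x_{n+1} = x_n - f(x_n)(x_n - x_{n-1})/(f(x_n) - f(x_{n-1}))

Iteration 1:
  f(2.150000) = -2.377500
  f(2.830000) = 1.008900
  x_2 = 2.830000 - 1.008900×(2.830000 - 2.150000)/(1.008900 - (-2.377500))
       = 2.627410
Iteration 2:
  f(2.830000) = 1.008900
  f(2.627410) = -0.096719
  x_3 = 2.627410 - (-0.096719)×(2.627410 - 2.830000)/(-0.096719 - 1.008900)
       = 2.645132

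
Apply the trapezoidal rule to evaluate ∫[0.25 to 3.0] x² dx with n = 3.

f(x) = x²
a = 0.25, b = 3.0, n = 3
h = (b - a)/n = 0.916667

Trapezoidal rule: (h/2)[f(x₀) + 2f(x₁) + 2f(x₂) + ... + f(xₙ)]

x_0 = 0.2500, f(x_0) = 0.062500, coefficient = 1
x_1 = 1.1667, f(x_1) = 1.361111, coefficient = 2
x_2 = 2.0833, f(x_2) = 4.340278, coefficient = 2
x_3 = 3.0000, f(x_3) = 9.000000, coefficient = 1

I ≈ (0.916667/2) × 20.465278 = 9.379919
Exact value: 8.994792
Error: 0.385127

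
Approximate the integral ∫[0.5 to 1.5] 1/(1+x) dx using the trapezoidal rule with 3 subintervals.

f(x) = 1/(1+x)
a = 0.5, b = 1.5, n = 3
h = (b - a)/n = 0.333333

Trapezoidal rule: (h/2)[f(x₀) + 2f(x₁) + 2f(x₂) + ... + f(xₙ)]

x_0 = 0.5000, f(x_0) = 0.666667, coefficient = 1
x_1 = 0.8333, f(x_1) = 0.545455, coefficient = 2
x_2 = 1.1667, f(x_2) = 0.461538, coefficient = 2
x_3 = 1.5000, f(x_3) = 0.400000, coefficient = 1

I ≈ (0.333333/2) × 3.080653 = 0.513442
Exact value: 0.510826
Error: 0.002616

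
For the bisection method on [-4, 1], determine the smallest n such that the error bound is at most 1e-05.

We need (b-a)/2^n ≤ 1e-05
(1 - (-4))/2^n ≤ 1e-05
5/2^n ≤ 1e-05
2^n ≥ 500000
n ≥ log₂(500000) = 18.93
n ≥ 19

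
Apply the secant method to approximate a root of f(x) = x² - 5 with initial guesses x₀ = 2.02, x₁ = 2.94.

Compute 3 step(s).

f(x) = x² - 5
x₀ = 2.02, x₁ = 2.94

Secant formula: x_{n+1} = x_n - f(x_n)(x_n - x_{n-1})/(f(x_n) - f(x_{n-1}))

Iteration 1:
  f(2.020000) = -0.919600
  f(2.940000) = 3.643600
  x_2 = 2.940000 - 3.643600×(2.940000 - 2.020000)/(3.643600 - (-0.919600))
       = 2.205403
Iteration 2:
  f(2.940000) = 3.643600
  f(2.205403) = -0.136197
  x_3 = 2.205403 - (-0.136197)×(2.205403 - 2.940000)/(-0.136197 - 3.643600)
       = 2.231873
Iteration 3:
  f(2.205403) = -0.136197
  f(2.231873) = -0.018744
  x_4 = 2.231873 - (-0.018744)×(2.231873 - 2.205403)/(-0.018744 - (-0.136197))
       = 2.236097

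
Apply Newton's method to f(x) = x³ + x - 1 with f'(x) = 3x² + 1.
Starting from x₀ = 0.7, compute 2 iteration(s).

f(x) = x³ + x - 1
f'(x) = 3x² + 1
x₀ = 0.7

Newton-Raphson formula: x_{n+1} = x_n - f(x_n)/f'(x_n)

Iteration 1:
  f(0.700000) = 0.043000
  f'(0.700000) = 2.470000
  x_1 = 0.700000 - 0.043000/2.470000 = 0.682591
Iteration 2:
  f(0.682591) = 0.000631
  f'(0.682591) = 2.397792
  x_2 = 0.682591 - 0.000631/2.397792 = 0.682328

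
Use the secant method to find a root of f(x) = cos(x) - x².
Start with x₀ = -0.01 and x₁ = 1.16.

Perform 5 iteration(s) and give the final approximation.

f(x) = cos(x) - x²
x₀ = -0.01, x₁ = 1.16

Secant formula: x_{n+1} = x_n - f(x_n)(x_n - x_{n-1})/(f(x_n) - f(x_{n-1}))

Iteration 1:
  f(-0.010000) = 0.999850
  f(1.160000) = -0.946260
  x_2 = 1.160000 - (-0.946260)×(1.160000 - (-0.010000))/(-0.946260 - 0.999850)
       = 0.591109
Iteration 2:
  f(1.160000) = -0.946260
  f(0.591109) = 0.480913
  x_3 = 0.591109 - 0.480913×(0.591109 - 1.160000)/(0.480913 - (-0.946260))
       = 0.782808
Iteration 3:
  f(0.591109) = 0.480913
  f(0.782808) = 0.096148
  x_4 = 0.782808 - 0.096148×(0.782808 - 0.591109)/(0.096148 - 0.480913)
       = 0.830711
Iteration 4:
  f(0.782808) = 0.096148
  f(0.830711) = -0.015730
  x_5 = 0.830711 - (-0.015730)×(0.830711 - 0.782808)/(-0.015730 - 0.096148)
       = 0.823976
Iteration 5:
  f(0.830711) = -0.015730
  f(0.823976) = 0.000373
  x_6 = 0.823976 - 0.000373×(0.823976 - 0.830711)/(0.000373 - (-0.015730))
       = 0.824132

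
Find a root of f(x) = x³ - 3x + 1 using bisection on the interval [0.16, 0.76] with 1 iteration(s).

f(x) = x³ - 3x + 1
Initial interval: [0.16, 0.76]

Iteration 1:
  c_1 = (0.160000 + 0.760000)/2 = 0.460000
  f(c_1) = f(0.460000) = -0.282664
  f(a) × f(c) < 0, new interval: [0.160000, 0.460000]

After 1 iteration(s), the approximation is c_1 = 0.460000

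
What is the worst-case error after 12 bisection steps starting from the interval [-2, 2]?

Bisection error bound: |error| ≤ (b-a)/2^n
|error| ≤ (2 - (-2))/2^12 = 4/2^12
|error| ≤ 0.0009765625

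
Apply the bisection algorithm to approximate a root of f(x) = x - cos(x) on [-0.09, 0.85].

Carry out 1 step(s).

f(x) = x - cos(x)
Initial interval: [-0.09, 0.85]

Iteration 1:
  c_1 = (-0.090000 + 0.850000)/2 = 0.380000
  f(c_1) = f(0.380000) = -0.548665
  f(a) × f(c) ≥ 0, new interval: [0.380000, 0.850000]

After 1 iteration(s), the approximation is c_1 = 0.380000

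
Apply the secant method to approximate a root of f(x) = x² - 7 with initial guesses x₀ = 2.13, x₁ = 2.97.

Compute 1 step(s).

f(x) = x² - 7
x₀ = 2.13, x₁ = 2.97

Secant formula: x_{n+1} = x_n - f(x_n)(x_n - x_{n-1})/(f(x_n) - f(x_{n-1}))

Iteration 1:
  f(2.130000) = -2.463100
  f(2.970000) = 1.820900
  x_2 = 2.970000 - 1.820900×(2.970000 - 2.130000)/(1.820900 - (-2.463100))
       = 2.612961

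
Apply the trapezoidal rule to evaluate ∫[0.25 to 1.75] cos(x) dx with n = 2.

f(x) = cos(x)
a = 0.25, b = 1.75, n = 2
h = (b - a)/n = 0.750000

Trapezoidal rule: (h/2)[f(x₀) + 2f(x₁) + 2f(x₂) + ... + f(xₙ)]

x_0 = 0.2500, f(x_0) = 0.968912, coefficient = 1
x_1 = 1.0000, f(x_1) = 0.540302, coefficient = 2
x_2 = 1.7500, f(x_2) = -0.178246, coefficient = 1

I ≈ (0.750000/2) × 1.871271 = 0.701727
Exact value: 0.736582
Error: 0.034855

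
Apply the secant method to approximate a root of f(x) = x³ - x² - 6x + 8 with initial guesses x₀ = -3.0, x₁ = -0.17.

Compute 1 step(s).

f(x) = x³ - x² - 6x + 8
x₀ = -3.0, x₁ = -0.17

Secant formula: x_{n+1} = x_n - f(x_n)(x_n - x_{n-1})/(f(x_n) - f(x_{n-1}))

Iteration 1:
  f(-3.000000) = -10.000000
  f(-0.170000) = 8.986187
  x_2 = -0.170000 - 8.986187×(-0.170000 - (-3.000000))/(8.986187 - (-10.000000))
       = -1.509443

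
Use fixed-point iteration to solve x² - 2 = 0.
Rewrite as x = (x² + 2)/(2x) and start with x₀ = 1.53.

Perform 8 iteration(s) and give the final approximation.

Equation: x² - 2 = 0
Fixed-point form: x = (x² + 2)/(2x)
x₀ = 1.53

x_1 = g(1.530000) = 1.418595
x_2 = g(1.418595) = 1.414220
x_3 = g(1.414220) = 1.414214
x_4 = g(1.414214) = 1.414214
x_5 = g(1.414214) = 1.414214
x_6 = g(1.414214) = 1.414214
x_7 = g(1.414214) = 1.414214
x_8 = g(1.414214) = 1.414214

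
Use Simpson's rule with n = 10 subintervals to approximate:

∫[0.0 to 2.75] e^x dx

f(x) = e^x
a = 0.0, b = 2.75, n = 10
h = (b - a)/n = 0.275000

Simpson's rule: (h/3)[f(x₀) + 4f(x₁) + 2f(x₂) + ... + f(xₙ)]

x_0 = 0.0000, f(x_0) = 1.000000, coefficient = 1
x_1 = 0.2750, f(x_1) = 1.316531, coefficient = 4
x_2 = 0.5500, f(x_2) = 1.733253, coefficient = 2
x_3 = 0.8250, f(x_3) = 2.281881, coefficient = 4
x_4 = 1.1000, f(x_4) = 3.004166, coefficient = 2
x_5 = 1.3750, f(x_5) = 3.955077, coefficient = 4
x_6 = 1.6500, f(x_6) = 5.206980, coefficient = 2
x_7 = 1.9250, f(x_7) = 6.855149, coefficient = 4
x_8 = 2.2000, f(x_8) = 9.025013, coefficient = 2
x_9 = 2.4750, f(x_9) = 11.881707, coefficient = 4
x_10 = 2.7500, f(x_10) = 15.642632, coefficient = 1

I ≈ (0.275000/3) × 159.742832 = 14.643093
Exact value: 14.642632
Error: 0.000461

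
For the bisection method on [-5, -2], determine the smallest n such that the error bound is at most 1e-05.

We need (b-a)/2^n ≤ 1e-05
(-2 - (-5))/2^n ≤ 1e-05
3/2^n ≤ 1e-05
2^n ≥ 300000
n ≥ log₂(300000) = 18.19
n ≥ 19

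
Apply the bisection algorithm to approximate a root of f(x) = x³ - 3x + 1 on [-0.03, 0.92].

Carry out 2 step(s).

f(x) = x³ - 3x + 1
Initial interval: [-0.03, 0.92]

Iteration 1:
  c_1 = (-0.030000 + 0.920000)/2 = 0.445000
  f(c_1) = f(0.445000) = -0.246879
  f(a) × f(c) < 0, new interval: [-0.030000, 0.445000]
Iteration 2:
  c_2 = (-0.030000 + 0.445000)/2 = 0.207500
  f(c_2) = f(0.207500) = 0.386434
  f(a) × f(c) ≥ 0, new interval: [0.207500, 0.445000]

After 2 iteration(s), the approximation is c_2 = 0.207500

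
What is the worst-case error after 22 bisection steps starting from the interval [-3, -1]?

Bisection error bound: |error| ≤ (b-a)/2^n
|error| ≤ (-1 - (-3))/2^22 = 2/2^22
|error| ≤ 0.0000004768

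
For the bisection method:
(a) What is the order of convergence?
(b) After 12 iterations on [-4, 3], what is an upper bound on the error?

(a) Bisection has linear (order 1) convergence; the error is halved each step.

(b) Error bound = (b-a)/2^n = (3 - (-4))/2^{12}
    = 7/2^{12}

(a) 1 (linear); (b) error ≤ 1.71e-03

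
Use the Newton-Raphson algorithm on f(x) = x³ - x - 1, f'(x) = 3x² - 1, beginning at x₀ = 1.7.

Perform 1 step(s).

f(x) = x³ - x - 1
f'(x) = 3x² - 1
x₀ = 1.7

Newton-Raphson formula: x_{n+1} = x_n - f(x_n)/f'(x_n)

Iteration 1:
  f(1.700000) = 2.213000
  f'(1.700000) = 7.670000
  x_1 = 1.700000 - 2.213000/7.670000 = 1.411473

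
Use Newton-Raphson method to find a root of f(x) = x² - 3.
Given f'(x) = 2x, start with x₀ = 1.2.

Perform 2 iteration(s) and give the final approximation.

f(x) = x² - 3
f'(x) = 2x
x₀ = 1.2

Newton-Raphson formula: x_{n+1} = x_n - f(x_n)/f'(x_n)

Iteration 1:
  f(1.200000) = -1.560000
  f'(1.200000) = 2.400000
  x_1 = 1.200000 - (-1.560000)/2.400000 = 1.850000
Iteration 2:
  f(1.850000) = 0.422500
  f'(1.850000) = 3.700000
  x_2 = 1.850000 - 0.422500/3.700000 = 1.735811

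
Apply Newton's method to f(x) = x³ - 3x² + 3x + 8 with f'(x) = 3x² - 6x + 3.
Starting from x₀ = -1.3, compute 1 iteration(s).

f(x) = x³ - 3x² + 3x + 8
f'(x) = 3x² - 6x + 3
x₀ = -1.3

Newton-Raphson formula: x_{n+1} = x_n - f(x_n)/f'(x_n)

Iteration 1:
  f(-1.300000) = -3.167000
  f'(-1.300000) = 15.870000
  x_1 = -1.300000 - (-3.167000)/15.870000 = -1.100441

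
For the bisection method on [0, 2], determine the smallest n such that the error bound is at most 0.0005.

We need (b-a)/2^n ≤ 0.0005
(2 - 0)/2^n ≤ 0.0005
2/2^n ≤ 0.0005
2^n ≥ 4000
n ≥ log₂(4000) = 11.97
n ≥ 12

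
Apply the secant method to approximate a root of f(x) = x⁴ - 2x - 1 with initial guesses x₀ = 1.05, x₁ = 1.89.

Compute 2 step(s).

f(x) = x⁴ - 2x - 1
x₀ = 1.05, x₁ = 1.89

Secant formula: x_{n+1} = x_n - f(x_n)(x_n - x_{n-1})/(f(x_n) - f(x_{n-1}))

Iteration 1:
  f(1.050000) = -1.884494
  f(1.890000) = 7.979898
  x_2 = 1.890000 - 7.979898×(1.890000 - 1.050000)/(7.979898 - (-1.884494))
       = 1.210474
Iteration 2:
  f(1.890000) = 7.979898
  f(1.210474) = -1.274000
  x_3 = 1.210474 - (-1.274000)×(1.210474 - 1.890000)/(-1.274000 - 7.979898)
       = 1.304025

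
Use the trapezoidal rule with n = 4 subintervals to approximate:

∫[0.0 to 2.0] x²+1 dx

f(x) = x²+1
a = 0.0, b = 2.0, n = 4
h = (b - a)/n = 0.500000

Trapezoidal rule: (h/2)[f(x₀) + 2f(x₁) + 2f(x₂) + ... + f(xₙ)]

x_0 = 0.0000, f(x_0) = 1.000000, coefficient = 1
x_1 = 0.5000, f(x_1) = 1.250000, coefficient = 2
x_2 = 1.0000, f(x_2) = 2.000000, coefficient = 2
x_3 = 1.5000, f(x_3) = 3.250000, coefficient = 2
x_4 = 2.0000, f(x_4) = 5.000000, coefficient = 1

I ≈ (0.500000/2) × 19.000000 = 4.750000
Exact value: 4.666667
Error: 0.083333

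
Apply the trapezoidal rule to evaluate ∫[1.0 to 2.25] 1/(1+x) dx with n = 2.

f(x) = 1/(1+x)
a = 1.0, b = 2.25, n = 2
h = (b - a)/n = 0.625000

Trapezoidal rule: (h/2)[f(x₀) + 2f(x₁) + 2f(x₂) + ... + f(xₙ)]

x_0 = 1.0000, f(x_0) = 0.500000, coefficient = 1
x_1 = 1.6250, f(x_1) = 0.380952, coefficient = 2
x_2 = 2.2500, f(x_2) = 0.307692, coefficient = 1

I ≈ (0.625000/2) × 1.569597 = 0.490499
Exact value: 0.485508
Error: 0.004991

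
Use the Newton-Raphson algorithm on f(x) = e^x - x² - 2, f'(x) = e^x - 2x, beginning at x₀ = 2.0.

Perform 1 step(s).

f(x) = e^x - x² - 2
f'(x) = e^x - 2x
x₀ = 2.0

Newton-Raphson formula: x_{n+1} = x_n - f(x_n)/f'(x_n)

Iteration 1:
  f(2.000000) = 1.389056
  f'(2.000000) = 3.389056
  x_1 = 2.000000 - 1.389056/3.389056 = 1.590135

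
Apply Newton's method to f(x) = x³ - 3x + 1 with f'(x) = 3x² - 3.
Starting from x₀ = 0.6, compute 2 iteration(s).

f(x) = x³ - 3x + 1
f'(x) = 3x² - 3
x₀ = 0.6

Newton-Raphson formula: x_{n+1} = x_n - f(x_n)/f'(x_n)

Iteration 1:
  f(0.600000) = -0.584000
  f'(0.600000) = -1.920000
  x_1 = 0.600000 - (-0.584000)/(-1.920000) = 0.295833
Iteration 2:
  f(0.295833) = 0.138391
  f'(0.295833) = -2.737448
  x_2 = 0.295833 - 0.138391/(-2.737448) = 0.346388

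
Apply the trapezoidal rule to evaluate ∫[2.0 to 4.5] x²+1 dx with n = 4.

f(x) = x²+1
a = 2.0, b = 4.5, n = 4
h = (b - a)/n = 0.625000

Trapezoidal rule: (h/2)[f(x₀) + 2f(x₁) + 2f(x₂) + ... + f(xₙ)]

x_0 = 2.0000, f(x_0) = 5.000000, coefficient = 1
x_1 = 2.6250, f(x_1) = 7.890625, coefficient = 2
x_2 = 3.2500, f(x_2) = 11.562500, coefficient = 2
x_3 = 3.8750, f(x_3) = 16.015625, coefficient = 2
x_4 = 4.5000, f(x_4) = 21.250000, coefficient = 1

I ≈ (0.625000/2) × 97.187500 = 30.371094
Exact value: 30.208333
Error: 0.162760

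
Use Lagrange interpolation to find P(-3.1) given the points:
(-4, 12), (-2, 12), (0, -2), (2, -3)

Lagrange interpolation formula:
P(x) = Σ yᵢ × Lᵢ(x)
where Lᵢ(x) = Π_{j≠i} (x - xⱼ)/(xᵢ - xⱼ)

L_0(-3.1) = (-3.1 - (-2))/(-4 - (-2)) × (-3.1 - 0)/(-4 - 0) × (-3.1 - 2)/(-4 - 2) = 0.362313
L_1(-3.1) = (-3.1 - (-4))/(-2 - (-4)) × (-3.1 - 0)/(-2 - 0) × (-3.1 - 2)/(-2 - 2) = 0.889312
L_2(-3.1) = (-3.1 - (-4))/(0 - (-4)) × (-3.1 - (-2))/(0 - (-2)) × (-3.1 - 2)/(0 - 2) = -0.315562
L_3(-3.1) = (-3.1 - (-4))/(2 - (-4)) × (-3.1 - (-2))/(2 - (-2)) × (-3.1 - 0)/(2 - 0) = 0.063938

P(-3.1) = 12×L_0(-3.1) + 12×L_1(-3.1) + (-2)×L_2(-3.1) + (-3)×L_3(-3.1)
P(-3.1) = 15.458812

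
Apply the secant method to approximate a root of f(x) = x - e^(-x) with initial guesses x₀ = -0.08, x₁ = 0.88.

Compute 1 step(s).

f(x) = x - e^(-x)
x₀ = -0.08, x₁ = 0.88

Secant formula: x_{n+1} = x_n - f(x_n)(x_n - x_{n-1})/(f(x_n) - f(x_{n-1}))

Iteration 1:
  f(-0.080000) = -1.163287
  f(0.880000) = 0.465217
  x_2 = 0.880000 - 0.465217×(0.880000 - (-0.080000))/(0.465217 - (-1.163287))
       = 0.605755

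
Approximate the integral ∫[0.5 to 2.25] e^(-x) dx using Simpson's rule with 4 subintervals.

f(x) = e^(-x)
a = 0.5, b = 2.25, n = 4
h = (b - a)/n = 0.437500

Simpson's rule: (h/3)[f(x₀) + 4f(x₁) + 2f(x₂) + ... + f(xₙ)]

x_0 = 0.5000, f(x_0) = 0.606531, coefficient = 1
x_1 = 0.9375, f(x_1) = 0.391606, coefficient = 4
x_2 = 1.3750, f(x_2) = 0.252840, coefficient = 2
x_3 = 1.8125, f(x_3) = 0.163246, coefficient = 4
x_4 = 2.2500, f(x_4) = 0.105399, coefficient = 1

I ≈ (0.437500/3) × 3.437014 = 0.501231
Exact value: 0.501131
Error: 0.000100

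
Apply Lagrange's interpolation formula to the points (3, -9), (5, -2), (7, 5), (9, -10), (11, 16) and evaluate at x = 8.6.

Lagrange interpolation formula:
P(x) = Σ yᵢ × Lᵢ(x)
where Lᵢ(x) = Π_{j≠i} (x - xⱼ)/(xᵢ - xⱼ)

L_0(8.6) = (8.6 - 5)/(3 - 5) × (8.6 - 7)/(3 - 7) × (8.6 - 9)/(3 - 9) × (8.6 - 11)/(3 - 11) = 0.014400
L_1(8.6) = (8.6 - 3)/(5 - 3) × (8.6 - 7)/(5 - 7) × (8.6 - 9)/(5 - 9) × (8.6 - 11)/(5 - 11) = -0.089600
L_2(8.6) = (8.6 - 3)/(7 - 3) × (8.6 - 5)/(7 - 5) × (8.6 - 9)/(7 - 9) × (8.6 - 11)/(7 - 11) = 0.302400
L_3(8.6) = (8.6 - 3)/(9 - 3) × (8.6 - 5)/(9 - 5) × (8.6 - 7)/(9 - 7) × (8.6 - 11)/(9 - 11) = 0.806400
L_4(8.6) = (8.6 - 3)/(11 - 3) × (8.6 - 5)/(11 - 5) × (8.6 - 7)/(11 - 7) × (8.6 - 9)/(11 - 9) = -0.033600

P(8.6) = (-9)×L_0(8.6) + (-2)×L_1(8.6) + 5×L_2(8.6) + (-10)×L_3(8.6) + 16×L_4(8.6)
P(8.6) = -7.040000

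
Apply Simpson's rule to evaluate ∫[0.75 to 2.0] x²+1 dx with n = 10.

f(x) = x²+1
a = 0.75, b = 2.0, n = 10
h = (b - a)/n = 0.125000

Simpson's rule: (h/3)[f(x₀) + 4f(x₁) + 2f(x₂) + ... + f(xₙ)]

x_0 = 0.7500, f(x_0) = 1.562500, coefficient = 1
x_1 = 0.8750, f(x_1) = 1.765625, coefficient = 4
x_2 = 1.0000, f(x_2) = 2.000000, coefficient = 2
x_3 = 1.1250, f(x_3) = 2.265625, coefficient = 4
x_4 = 1.2500, f(x_4) = 2.562500, coefficient = 2
x_5 = 1.3750, f(x_5) = 2.890625, coefficient = 4
x_6 = 1.5000, f(x_6) = 3.250000, coefficient = 2
x_7 = 1.6250, f(x_7) = 3.640625, coefficient = 4
x_8 = 1.7500, f(x_8) = 4.062500, coefficient = 2
x_9 = 1.8750, f(x_9) = 4.515625, coefficient = 4
x_10 = 2.0000, f(x_10) = 5.000000, coefficient = 1

I ≈ (0.125000/3) × 90.625000 = 3.776042
Exact value: 3.776042
Error: 0.000000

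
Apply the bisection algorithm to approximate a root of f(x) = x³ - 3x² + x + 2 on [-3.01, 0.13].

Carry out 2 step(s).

f(x) = x³ - 3x² + x + 2
Initial interval: [-3.01, 0.13]

Iteration 1:
  c_1 = (-3.010000 + 0.130000)/2 = -1.440000
  f(c_1) = f(-1.440000) = -8.646784
  f(a) × f(c) ≥ 0, new interval: [-1.440000, 0.130000]
Iteration 2:
  c_2 = (-1.440000 + 0.130000)/2 = -0.655000
  f(c_2) = f(-0.655000) = -0.223086
  f(a) × f(c) ≥ 0, new interval: [-0.655000, 0.130000]

After 2 iteration(s), the approximation is c_2 = -0.655000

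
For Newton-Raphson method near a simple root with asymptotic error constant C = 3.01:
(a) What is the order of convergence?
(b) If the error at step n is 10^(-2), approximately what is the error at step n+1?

(a) Newton-Raphson has quadratic (order 2) convergence near simple roots.
    This means |e_{n+1}| ≈ C|e_n|².

(b) With |e_n| = 10^(-2) and C = 3.01:
    |e_{n+1}| ≈ 3.01 × (10^(-2))² = 3.01 × 10^(-4)

(a) 2 (quadratic); (b) |e_{n+1}| ≈ 3.010e-04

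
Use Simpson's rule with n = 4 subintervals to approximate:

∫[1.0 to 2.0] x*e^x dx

f(x) = x*e^x
a = 1.0, b = 2.0, n = 4
h = (b - a)/n = 0.250000

Simpson's rule: (h/3)[f(x₀) + 4f(x₁) + 2f(x₂) + ... + f(xₙ)]

x_0 = 1.0000, f(x_0) = 2.718282, coefficient = 1
x_1 = 1.2500, f(x_1) = 4.362929, coefficient = 4
x_2 = 1.5000, f(x_2) = 6.722534, coefficient = 2
x_3 = 1.7500, f(x_3) = 10.070555, coefficient = 4
x_4 = 2.0000, f(x_4) = 14.778112, coefficient = 1

I ≈ (0.250000/3) × 88.675395 = 7.389616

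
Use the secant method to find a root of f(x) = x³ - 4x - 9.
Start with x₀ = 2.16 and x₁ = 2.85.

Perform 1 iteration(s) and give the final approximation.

f(x) = x³ - 4x - 9
x₀ = 2.16, x₁ = 2.85

Secant formula: x_{n+1} = x_n - f(x_n)(x_n - x_{n-1})/(f(x_n) - f(x_{n-1}))

Iteration 1:
  f(2.160000) = -7.562304
  f(2.850000) = 2.749125
  x_2 = 2.850000 - 2.749125×(2.850000 - 2.160000)/(2.749125 - (-7.562304))
       = 2.666039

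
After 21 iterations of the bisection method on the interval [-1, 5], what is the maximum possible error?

Bisection error bound: |error| ≤ (b-a)/2^n
|error| ≤ (5 - (-1))/2^21 = 6/2^21
|error| ≤ 0.0000028610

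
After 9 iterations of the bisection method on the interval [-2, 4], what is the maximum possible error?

Bisection error bound: |error| ≤ (b-a)/2^n
|error| ≤ (4 - (-2))/2^9 = 6/2^9
|error| ≤ 0.0117187500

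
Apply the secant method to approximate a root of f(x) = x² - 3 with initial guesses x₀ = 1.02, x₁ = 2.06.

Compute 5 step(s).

f(x) = x² - 3
x₀ = 1.02, x₁ = 2.06

Secant formula: x_{n+1} = x_n - f(x_n)(x_n - x_{n-1})/(f(x_n) - f(x_{n-1}))

Iteration 1:
  f(1.020000) = -1.959600
  f(2.060000) = 1.243600
  x_2 = 2.060000 - 1.243600×(2.060000 - 1.020000)/(1.243600 - (-1.959600))
       = 1.656234
Iteration 2:
  f(2.060000) = 1.243600
  f(1.656234) = -0.256890
  x_3 = 1.656234 - (-0.256890)×(1.656234 - 2.060000)/(-0.256890 - 1.243600)
       = 1.725360
Iteration 3:
  f(1.656234) = -0.256890
  f(1.725360) = -0.023132
  x_4 = 1.725360 - (-0.023132)×(1.725360 - 1.656234)/(-0.023132 - (-0.256890))
       = 1.732201
Iteration 4:
  f(1.725360) = -0.023132
  f(1.732201) = 0.000520
  x_5 = 1.732201 - 0.000520×(1.732201 - 1.725360)/(0.000520 - (-0.023132))
       = 1.732051
Iteration 5:
  f(1.732201) = 0.000520
  f(1.732051) = -0.000001
  x_6 = 1.732051 - (-0.000001)×(1.732051 - 1.732201)/(-0.000001 - 0.000520)
       = 1.732051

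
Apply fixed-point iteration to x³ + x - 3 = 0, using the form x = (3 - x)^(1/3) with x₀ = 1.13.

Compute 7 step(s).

Equation: x³ + x - 3 = 0
Fixed-point form: x = (3 - x)^(1/3)
x₀ = 1.13

x_1 = g(1.130000) = 1.232009
x_2 = g(1.232009) = 1.209187
x_3 = g(1.209187) = 1.214367
x_4 = g(1.214367) = 1.213195
x_5 = g(1.213195) = 1.213461
x_6 = g(1.213461) = 1.213401
x_7 = g(1.213401) = 1.213414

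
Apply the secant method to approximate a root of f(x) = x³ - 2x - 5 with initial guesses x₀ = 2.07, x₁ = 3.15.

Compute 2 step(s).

f(x) = x³ - 2x - 5
x₀ = 2.07, x₁ = 3.15

Secant formula: x_{n+1} = x_n - f(x_n)(x_n - x_{n-1})/(f(x_n) - f(x_{n-1}))

Iteration 1:
  f(2.070000) = -0.270257
  f(3.150000) = 19.955875
  x_2 = 3.150000 - 19.955875×(3.150000 - 2.070000)/(19.955875 - (-0.270257))
       = 2.084431
Iteration 2:
  f(3.150000) = 19.955875
  f(2.084431) = -0.112320
  x_3 = 2.084431 - (-0.112320)×(2.084431 - 3.150000)/(-0.112320 - 19.955875)
       = 2.090395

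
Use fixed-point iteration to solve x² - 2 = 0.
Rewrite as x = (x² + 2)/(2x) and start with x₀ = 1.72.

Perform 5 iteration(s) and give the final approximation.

Equation: x² - 2 = 0
Fixed-point form: x = (x² + 2)/(2x)
x₀ = 1.72

x_1 = g(1.720000) = 1.441395
x_2 = g(1.441395) = 1.414470
x_3 = g(1.414470) = 1.414214
x_4 = g(1.414214) = 1.414214
x_5 = g(1.414214) = 1.414214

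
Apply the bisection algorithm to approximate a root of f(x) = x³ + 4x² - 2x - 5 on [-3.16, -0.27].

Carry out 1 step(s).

f(x) = x³ + 4x² - 2x - 5
Initial interval: [-3.16, -0.27]

Iteration 1:
  c_1 = (-3.160000 + (-0.270000))/2 = -1.715000
  f(c_1) = f(-1.715000) = 5.150699
  f(a) × f(c) ≥ 0, new interval: [-1.715000, -0.270000]

After 1 iteration(s), the approximation is c_1 = -1.715000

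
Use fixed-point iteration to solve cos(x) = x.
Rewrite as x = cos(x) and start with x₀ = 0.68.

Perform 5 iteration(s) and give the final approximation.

Equation: cos(x) = x
Fixed-point form: x = cos(x)
x₀ = 0.68

x_1 = g(0.680000) = 0.777573
x_2 = g(0.777573) = 0.712618
x_3 = g(0.712618) = 0.756652
x_4 = g(0.756652) = 0.727138
x_5 = g(0.727138) = 0.747080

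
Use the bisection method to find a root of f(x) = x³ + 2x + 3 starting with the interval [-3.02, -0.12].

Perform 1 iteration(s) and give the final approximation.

f(x) = x³ + 2x + 3
Initial interval: [-3.02, -0.12]

Iteration 1:
  c_1 = (-3.020000 + (-0.120000))/2 = -1.570000
  f(c_1) = f(-1.570000) = -4.009893
  f(a) × f(c) ≥ 0, new interval: [-1.570000, -0.120000]

After 1 iteration(s), the approximation is c_1 = -1.570000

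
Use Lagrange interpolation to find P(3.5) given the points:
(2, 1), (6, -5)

Lagrange interpolation formula:
P(x) = Σ yᵢ × Lᵢ(x)
where Lᵢ(x) = Π_{j≠i} (x - xⱼ)/(xᵢ - xⱼ)

L_0(3.5) = (3.5 - 6)/(2 - 6) = 0.625000
L_1(3.5) = (3.5 - 2)/(6 - 2) = 0.375000

P(3.5) = 1×L_0(3.5) + (-5)×L_1(3.5)
P(3.5) = -1.250000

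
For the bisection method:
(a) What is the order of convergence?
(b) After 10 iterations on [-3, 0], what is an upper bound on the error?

(a) Bisection has linear (order 1) convergence; the error is halved each step.

(b) Error bound = (b-a)/2^n = (0 - (-3))/2^{10}
    = 3/2^{10}

(a) 1 (linear); (b) error ≤ 2.93e-03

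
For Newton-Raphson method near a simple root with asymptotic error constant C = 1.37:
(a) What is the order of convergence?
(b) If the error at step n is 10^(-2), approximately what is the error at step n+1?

(a) Newton-Raphson has quadratic (order 2) convergence near simple roots.
    This means |e_{n+1}| ≈ C|e_n|².

(b) With |e_n| = 10^(-2) and C = 1.37:
    |e_{n+1}| ≈ 1.37 × (10^(-2))² = 1.37 × 10^(-4)

(a) 2 (quadratic); (b) |e_{n+1}| ≈ 1.370e-04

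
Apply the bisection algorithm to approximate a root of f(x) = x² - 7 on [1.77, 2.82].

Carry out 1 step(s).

f(x) = x² - 7
Initial interval: [1.77, 2.82]

Iteration 1:
  c_1 = (1.770000 + 2.820000)/2 = 2.295000
  f(c_1) = f(2.295000) = -1.732975
  f(a) × f(c) ≥ 0, new interval: [2.295000, 2.820000]

After 1 iteration(s), the approximation is c_1 = 2.295000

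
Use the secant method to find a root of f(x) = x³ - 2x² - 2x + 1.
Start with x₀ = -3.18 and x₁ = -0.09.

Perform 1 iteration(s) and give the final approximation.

f(x) = x³ - 2x² - 2x + 1
x₀ = -3.18, x₁ = -0.09

Secant formula: x_{n+1} = x_n - f(x_n)(x_n - x_{n-1})/(f(x_n) - f(x_{n-1}))

Iteration 1:
  f(-3.180000) = -45.022232
  f(-0.090000) = 1.163071
  x_2 = -0.090000 - 1.163071×(-0.090000 - (-3.180000))/(1.163071 - (-45.022232))
       = -0.167815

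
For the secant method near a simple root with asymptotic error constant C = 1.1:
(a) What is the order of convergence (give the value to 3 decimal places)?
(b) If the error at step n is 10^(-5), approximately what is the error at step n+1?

(a) Secant method has superlinear convergence with order φ = (1+√5)/2 ≈ 1.618.
    This means |e_{n+1}| ≈ C|e_n|^1.618.

(b) With |e_n| = 10^(-5) and C = 1.1:
    |e_{n+1}| ≈ 1.1 × (10^(-5))^1.618 = 1.1 × 10^(-8.09)

(a) ≈ 1.618 (golden ratio); (b) |e_{n+1}| ≈ 8.938e-09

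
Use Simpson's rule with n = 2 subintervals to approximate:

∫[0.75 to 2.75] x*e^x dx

f(x) = x*e^x
a = 0.75, b = 2.75, n = 2
h = (b - a)/n = 1.000000

Simpson's rule: (h/3)[f(x₀) + 4f(x₁) + 2f(x₂) + ... + f(xₙ)]

x_0 = 0.7500, f(x_0) = 1.587750, coefficient = 1
x_1 = 1.7500, f(x_1) = 10.070555, coefficient = 4
x_2 = 2.7500, f(x_2) = 43.017238, coefficient = 1

I ≈ (1.000000/3) × 84.887206 = 28.295735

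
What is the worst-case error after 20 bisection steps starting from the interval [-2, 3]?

Bisection error bound: |error| ≤ (b-a)/2^n
|error| ≤ (3 - (-2))/2^20 = 5/2^20
|error| ≤ 0.0000047684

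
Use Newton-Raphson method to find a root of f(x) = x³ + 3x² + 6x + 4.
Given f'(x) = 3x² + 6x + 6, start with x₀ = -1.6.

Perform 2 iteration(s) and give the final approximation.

f(x) = x³ + 3x² + 6x + 4
f'(x) = 3x² + 6x + 6
x₀ = -1.6

Newton-Raphson formula: x_{n+1} = x_n - f(x_n)/f'(x_n)

Iteration 1:
  f(-1.600000) = -2.016000
  f'(-1.600000) = 4.080000
  x_1 = -1.600000 - (-2.016000)/4.080000 = -1.105882
Iteration 2:
  f(-1.105882) = -0.318834
  f'(-1.105882) = 3.033633
  x_2 = -1.105882 - (-0.318834)/3.033633 = -1.000783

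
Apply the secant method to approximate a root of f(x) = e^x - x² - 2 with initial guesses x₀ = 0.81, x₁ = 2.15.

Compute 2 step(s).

f(x) = e^x - x² - 2
x₀ = 0.81, x₁ = 2.15

Secant formula: x_{n+1} = x_n - f(x_n)(x_n - x_{n-1})/(f(x_n) - f(x_{n-1}))

Iteration 1:
  f(0.810000) = -0.408192
  f(2.150000) = 1.962358
  x_2 = 2.150000 - 1.962358×(2.150000 - 0.810000)/(1.962358 - (-0.408192))
       = 1.040739
Iteration 2:
  f(2.150000) = 1.962358
  f(1.040739) = -0.251829
  x_3 = 1.040739 - (-0.251829)×(1.040739 - 2.150000)/(-0.251829 - 1.962358)
       = 1.166900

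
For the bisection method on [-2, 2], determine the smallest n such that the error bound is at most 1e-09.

We need (b-a)/2^n ≤ 1e-09
(2 - (-2))/2^n ≤ 1e-09
4/2^n ≤ 1e-09
2^n ≥ 4000000000
n ≥ log₂(4000000000) = 31.90
n ≥ 32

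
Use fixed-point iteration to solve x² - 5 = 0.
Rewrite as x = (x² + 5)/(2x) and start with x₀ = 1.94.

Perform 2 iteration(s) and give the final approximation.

Equation: x² - 5 = 0
Fixed-point form: x = (x² + 5)/(2x)
x₀ = 1.94

x_1 = g(1.940000) = 2.258660
x_2 = g(2.258660) = 2.236181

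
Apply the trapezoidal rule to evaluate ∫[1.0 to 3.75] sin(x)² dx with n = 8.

f(x) = sin(x)²
a = 1.0, b = 3.75, n = 8
h = (b - a)/n = 0.343750

Trapezoidal rule: (h/2)[f(x₀) + 2f(x₁) + 2f(x₂) + ... + f(xₙ)]

x_0 = 1.0000, f(x_0) = 0.708073, coefficient = 1
x_1 = 1.3438, f(x_1) = 0.949330, coefficient = 2
x_2 = 1.6875, f(x_2) = 0.986442, coefficient = 2
x_3 = 2.0312, f(x_3) = 0.802549, coefficient = 2
x_4 = 2.3750, f(x_4) = 0.481199, coefficient = 2
x_5 = 2.7188, f(x_5) = 0.168391, coefficient = 2
x_6 = 3.0625, f(x_6) = 0.006243, coefficient = 2
x_7 = 3.4062, f(x_7) = 0.068423, coefficient = 2
x_8 = 3.7500, f(x_8) = 0.326682, coefficient = 1

I ≈ (0.343750/2) × 7.959908 = 1.368109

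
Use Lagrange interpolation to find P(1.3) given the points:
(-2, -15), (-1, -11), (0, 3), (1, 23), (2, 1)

Lagrange interpolation formula:
P(x) = Σ yᵢ × Lᵢ(x)
where Lᵢ(x) = Π_{j≠i} (x - xⱼ)/(xᵢ - xⱼ)

L_0(1.3) = (1.3 - (-1))/(-2 - (-1)) × (1.3 - 0)/(-2 - 0) × (1.3 - 1)/(-2 - 1) × (1.3 - 2)/(-2 - 2) = -0.026163
L_1(1.3) = (1.3 - (-2))/(-1 - (-2)) × (1.3 - 0)/(-1 - 0) × (1.3 - 1)/(-1 - 1) × (1.3 - 2)/(-1 - 2) = 0.150150
L_2(1.3) = (1.3 - (-2))/(0 - (-2)) × (1.3 - (-1))/(0 - (-1)) × (1.3 - 1)/(0 - 1) × (1.3 - 2)/(0 - 2) = -0.398475
L_3(1.3) = (1.3 - (-2))/(1 - (-2)) × (1.3 - (-1))/(1 - (-1)) × (1.3 - 0)/(1 - 0) × (1.3 - 2)/(1 - 2) = 1.151150
L_4(1.3) = (1.3 - (-2))/(2 - (-2)) × (1.3 - (-1))/(2 - (-1)) × (1.3 - 0)/(2 - 0) × (1.3 - 1)/(2 - 1) = 0.123338

P(1.3) = (-15)×L_0(1.3) + (-11)×L_1(1.3) + 3×L_2(1.3) + 23×L_3(1.3) + 1×L_4(1.3)
P(1.3) = 24.145150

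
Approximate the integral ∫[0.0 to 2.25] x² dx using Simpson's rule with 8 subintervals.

f(x) = x²
a = 0.0, b = 2.25, n = 8
h = (b - a)/n = 0.281250

Simpson's rule: (h/3)[f(x₀) + 4f(x₁) + 2f(x₂) + ... + f(xₙ)]

x_0 = 0.0000, f(x_0) = 0.000000, coefficient = 1
x_1 = 0.2812, f(x_1) = 0.079102, coefficient = 4
x_2 = 0.5625, f(x_2) = 0.316406, coefficient = 2
x_3 = 0.8438, f(x_3) = 0.711914, coefficient = 4
x_4 = 1.1250, f(x_4) = 1.265625, coefficient = 2
x_5 = 1.4062, f(x_5) = 1.977539, coefficient = 4
x_6 = 1.6875, f(x_6) = 2.847656, coefficient = 2
x_7 = 1.9688, f(x_7) = 3.875977, coefficient = 4
x_8 = 2.2500, f(x_8) = 5.062500, coefficient = 1

I ≈ (0.281250/3) × 40.500000 = 3.796875
Exact value: 3.796875
Error: 0.000000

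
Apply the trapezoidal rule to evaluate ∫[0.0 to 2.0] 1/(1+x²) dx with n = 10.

f(x) = 1/(1+x²)
a = 0.0, b = 2.0, n = 10
h = (b - a)/n = 0.200000

Trapezoidal rule: (h/2)[f(x₀) + 2f(x₁) + 2f(x₂) + ... + f(xₙ)]

x_0 = 0.0000, f(x_0) = 1.000000, coefficient = 1
x_1 = 0.2000, f(x_1) = 0.961538, coefficient = 2
x_2 = 0.4000, f(x_2) = 0.862069, coefficient = 2
x_3 = 0.6000, f(x_3) = 0.735294, coefficient = 2
x_4 = 0.8000, f(x_4) = 0.609756, coefficient = 2
x_5 = 1.0000, f(x_5) = 0.500000, coefficient = 2
x_6 = 1.2000, f(x_6) = 0.409836, coefficient = 2
x_7 = 1.4000, f(x_7) = 0.337838, coefficient = 2
x_8 = 1.6000, f(x_8) = 0.280899, coefficient = 2
x_9 = 1.8000, f(x_9) = 0.235849, coefficient = 2
x_10 = 2.0000, f(x_10) = 0.200000, coefficient = 1

I ≈ (0.200000/2) × 11.066159 = 1.106616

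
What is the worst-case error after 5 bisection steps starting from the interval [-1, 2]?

Bisection error bound: |error| ≤ (b-a)/2^n
|error| ≤ (2 - (-1))/2^5 = 3/2^5
|error| ≤ 0.0937500000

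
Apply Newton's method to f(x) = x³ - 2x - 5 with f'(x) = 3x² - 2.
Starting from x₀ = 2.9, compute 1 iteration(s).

f(x) = x³ - 2x - 5
f'(x) = 3x² - 2
x₀ = 2.9

Newton-Raphson formula: x_{n+1} = x_n - f(x_n)/f'(x_n)

Iteration 1:
  f(2.900000) = 13.589000
  f'(2.900000) = 23.230000
  x_1 = 2.900000 - 13.589000/23.230000 = 2.315024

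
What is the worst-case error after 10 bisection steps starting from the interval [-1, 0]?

Bisection error bound: |error| ≤ (b-a)/2^n
|error| ≤ (0 - (-1))/2^10 = 1/2^10
|error| ≤ 0.0009765625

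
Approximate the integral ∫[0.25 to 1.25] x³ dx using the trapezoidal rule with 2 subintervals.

f(x) = x³
a = 0.25, b = 1.25, n = 2
h = (b - a)/n = 0.500000

Trapezoidal rule: (h/2)[f(x₀) + 2f(x₁) + 2f(x₂) + ... + f(xₙ)]

x_0 = 0.2500, f(x_0) = 0.015625, coefficient = 1
x_1 = 0.7500, f(x_1) = 0.421875, coefficient = 2
x_2 = 1.2500, f(x_2) = 1.953125, coefficient = 1

I ≈ (0.500000/2) × 2.812500 = 0.703125
Exact value: 0.609375
Error: 0.093750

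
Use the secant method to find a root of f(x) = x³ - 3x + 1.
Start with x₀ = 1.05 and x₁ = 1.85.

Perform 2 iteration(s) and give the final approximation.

f(x) = x³ - 3x + 1
x₀ = 1.05, x₁ = 1.85

Secant formula: x_{n+1} = x_n - f(x_n)(x_n - x_{n-1})/(f(x_n) - f(x_{n-1}))

Iteration 1:
  f(1.050000) = -0.992375
  f(1.850000) = 1.781625
  x_2 = 1.850000 - 1.781625×(1.850000 - 1.050000)/(1.781625 - (-0.992375))
       = 1.336193
Iteration 2:
  f(1.850000) = 1.781625
  f(1.336193) = -0.622924
  x_3 = 1.336193 - (-0.622924)×(1.336193 - 1.850000)/(-0.622924 - 1.781625)
       = 1.469300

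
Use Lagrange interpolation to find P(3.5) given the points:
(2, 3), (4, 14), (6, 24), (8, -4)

Lagrange interpolation formula:
P(x) = Σ yᵢ × Lᵢ(x)
where Lᵢ(x) = Π_{j≠i} (x - xⱼ)/(xᵢ - xⱼ)

L_0(3.5) = (3.5 - 4)/(2 - 4) × (3.5 - 6)/(2 - 6) × (3.5 - 8)/(2 - 8) = 0.117188
L_1(3.5) = (3.5 - 2)/(4 - 2) × (3.5 - 6)/(4 - 6) × (3.5 - 8)/(4 - 8) = 1.054688
L_2(3.5) = (3.5 - 2)/(6 - 2) × (3.5 - 4)/(6 - 4) × (3.5 - 8)/(6 - 8) = -0.210938
L_3(3.5) = (3.5 - 2)/(8 - 2) × (3.5 - 4)/(8 - 4) × (3.5 - 6)/(8 - 6) = 0.039062

P(3.5) = 3×L_0(3.5) + 14×L_1(3.5) + 24×L_2(3.5) + (-4)×L_3(3.5)
P(3.5) = 9.898438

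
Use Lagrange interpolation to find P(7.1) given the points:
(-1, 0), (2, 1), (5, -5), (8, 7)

Lagrange interpolation formula:
P(x) = Σ yᵢ × Lᵢ(x)
where Lᵢ(x) = Π_{j≠i} (x - xⱼ)/(xᵢ - xⱼ)

L_0(7.1) = (7.1 - 2)/(-1 - 2) × (7.1 - 5)/(-1 - 5) × (7.1 - 8)/(-1 - 8) = 0.059500
L_1(7.1) = (7.1 - (-1))/(2 - (-1)) × (7.1 - 5)/(2 - 5) × (7.1 - 8)/(2 - 8) = -0.283500
L_2(7.1) = (7.1 - (-1))/(5 - (-1)) × (7.1 - 2)/(5 - 2) × (7.1 - 8)/(5 - 8) = 0.688500
L_3(7.1) = (7.1 - (-1))/(8 - (-1)) × (7.1 - 2)/(8 - 2) × (7.1 - 5)/(8 - 5) = 0.535500

P(7.1) = 0×L_0(7.1) + 1×L_1(7.1) + (-5)×L_2(7.1) + 7×L_3(7.1)
P(7.1) = 0.022500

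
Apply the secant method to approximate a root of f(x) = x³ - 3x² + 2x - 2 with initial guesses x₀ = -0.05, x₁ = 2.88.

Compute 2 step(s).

f(x) = x³ - 3x² + 2x - 2
x₀ = -0.05, x₁ = 2.88

Secant formula: x_{n+1} = x_n - f(x_n)(x_n - x_{n-1})/(f(x_n) - f(x_{n-1}))

Iteration 1:
  f(-0.050000) = -2.107625
  f(2.880000) = 2.764672
  x_2 = 2.880000 - 2.764672×(2.880000 - (-0.050000))/(2.764672 - (-2.107625))
       = 1.217439
Iteration 2:
  f(2.880000) = 2.764672
  f(1.217439) = -2.207159
  x_3 = 1.217439 - (-2.207159)×(1.217439 - 2.880000)/(-2.207159 - 2.764672)
       = 1.955505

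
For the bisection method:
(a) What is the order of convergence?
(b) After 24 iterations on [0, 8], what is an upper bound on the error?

(a) Bisection has linear (order 1) convergence; the error is halved each step.

(b) Error bound = (b-a)/2^n = (8 - 0)/2^{24}
    = 8/2^{24}

(a) 1 (linear); (b) error ≤ 4.77e-07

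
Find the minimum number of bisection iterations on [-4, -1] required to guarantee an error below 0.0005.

We need (b-a)/2^n ≤ 0.0005
(-1 - (-4))/2^n ≤ 0.0005
3/2^n ≤ 0.0005
2^n ≥ 6000
n ≥ log₂(6000) = 12.55
n ≥ 13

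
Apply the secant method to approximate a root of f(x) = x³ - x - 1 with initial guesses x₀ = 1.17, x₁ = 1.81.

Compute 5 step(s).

f(x) = x³ - x - 1
x₀ = 1.17, x₁ = 1.81

Secant formula: x_{n+1} = x_n - f(x_n)(x_n - x_{n-1})/(f(x_n) - f(x_{n-1}))

Iteration 1:
  f(1.170000) = -0.568387
  f(1.810000) = 3.119741
  x_2 = 1.810000 - 3.119741×(1.810000 - 1.170000)/(3.119741 - (-0.568387))
       = 1.268632
Iteration 2:
  f(1.810000) = 3.119741
  f(1.268632) = -0.226861
  x_3 = 1.268632 - (-0.226861)×(1.268632 - 1.810000)/(-0.226861 - 3.119741)
       = 1.305331
Iteration 3:
  f(1.268632) = -0.226861
  f(1.305331) = -0.081194
  x_4 = 1.305331 - (-0.081194)×(1.305331 - 1.268632)/(-0.081194 - (-0.226861))
       = 1.325786
Iteration 4:
  f(1.305331) = -0.081194
  f(1.325786) = 0.004559
  x_5 = 1.325786 - 0.004559×(1.325786 - 1.305331)/(0.004559 - (-0.081194))
       = 1.324698
Iteration 5:
  f(1.325786) = 0.004559
  f(1.324698) = -0.000083
  x_6 = 1.324698 - (-0.000083)×(1.324698 - 1.325786)/(-0.000083 - 0.004559)
       = 1.324718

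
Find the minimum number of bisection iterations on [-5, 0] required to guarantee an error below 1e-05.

We need (b-a)/2^n ≤ 1e-05
(0 - (-5))/2^n ≤ 1e-05
5/2^n ≤ 1e-05
2^n ≥ 500000
n ≥ log₂(500000) = 18.93
n ≥ 19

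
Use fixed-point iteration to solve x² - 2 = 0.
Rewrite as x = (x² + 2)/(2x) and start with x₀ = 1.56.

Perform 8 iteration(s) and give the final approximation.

Equation: x² - 2 = 0
Fixed-point form: x = (x² + 2)/(2x)
x₀ = 1.56

x_1 = g(1.560000) = 1.421026
x_2 = g(1.421026) = 1.414230
x_3 = g(1.414230) = 1.414214
x_4 = g(1.414214) = 1.414214
x_5 = g(1.414214) = 1.414214
x_6 = g(1.414214) = 1.414214
x_7 = g(1.414214) = 1.414214
x_8 = g(1.414214) = 1.414214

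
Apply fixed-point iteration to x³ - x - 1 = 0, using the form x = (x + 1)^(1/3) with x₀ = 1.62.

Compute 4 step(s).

Equation: x³ - x - 1 = 0
Fixed-point form: x = (x + 1)^(1/3)
x₀ = 1.62

x_1 = g(1.620000) = 1.378586
x_2 = g(1.378586) = 1.334872
x_3 = g(1.334872) = 1.326644
x_4 = g(1.326644) = 1.325084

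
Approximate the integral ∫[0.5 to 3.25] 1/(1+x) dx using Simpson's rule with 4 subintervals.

f(x) = 1/(1+x)
a = 0.5, b = 3.25, n = 4
h = (b - a)/n = 0.687500

Simpson's rule: (h/3)[f(x₀) + 4f(x₁) + 2f(x₂) + ... + f(xₙ)]

x_0 = 0.5000, f(x_0) = 0.666667, coefficient = 1
x_1 = 1.1875, f(x_1) = 0.457143, coefficient = 4
x_2 = 1.8750, f(x_2) = 0.347826, coefficient = 2
x_3 = 2.5625, f(x_3) = 0.280702, coefficient = 4
x_4 = 3.2500, f(x_4) = 0.235294, coefficient = 1

I ≈ (0.687500/3) × 4.548991 = 1.042477
Exact value: 1.041454
Error: 0.001023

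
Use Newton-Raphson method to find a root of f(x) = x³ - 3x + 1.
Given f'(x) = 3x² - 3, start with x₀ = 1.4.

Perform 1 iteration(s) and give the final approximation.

f(x) = x³ - 3x + 1
f'(x) = 3x² - 3
x₀ = 1.4

Newton-Raphson formula: x_{n+1} = x_n - f(x_n)/f'(x_n)

Iteration 1:
  f(1.400000) = -0.456000
  f'(1.400000) = 2.880000
  x_1 = 1.400000 - (-0.456000)/2.880000 = 1.558333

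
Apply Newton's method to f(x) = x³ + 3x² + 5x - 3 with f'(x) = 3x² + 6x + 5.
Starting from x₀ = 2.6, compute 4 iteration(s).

f(x) = x³ + 3x² + 5x - 3
f'(x) = 3x² + 6x + 5
x₀ = 2.6

Newton-Raphson formula: x_{n+1} = x_n - f(x_n)/f'(x_n)

Iteration 1:
  f(2.600000) = 47.856000
  f'(2.600000) = 40.880000
  x_1 = 2.600000 - 47.856000/40.880000 = 1.429354
Iteration 2:
  f(1.429354) = 13.196178
  f'(1.429354) = 19.705286
  x_2 = 1.429354 - 13.196178/19.705286 = 0.759677
Iteration 3:
  f(0.759677) = 2.968130
  f'(0.759677) = 11.289391
  x_3 = 0.759677 - 2.968130/11.289391 = 0.496764
Iteration 4:
  f(0.496764) = 0.346731
  f'(0.496764) = 8.720906
  x_4 = 0.496764 - 0.346731/8.720906 = 0.457005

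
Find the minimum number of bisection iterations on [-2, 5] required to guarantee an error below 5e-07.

We need (b-a)/2^n ≤ 5e-07
(5 - (-2))/2^n ≤ 5e-07
7/2^n ≤ 5e-07
2^n ≥ 14000000
n ≥ log₂(14000000) = 23.74
n ≥ 24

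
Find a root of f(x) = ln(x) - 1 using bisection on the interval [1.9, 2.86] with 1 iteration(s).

f(x) = ln(x) - 1
Initial interval: [1.9, 2.86]

Iteration 1:
  c_1 = (1.900000 + 2.860000)/2 = 2.380000
  f(c_1) = f(2.380000) = -0.132900
  f(a) × f(c) ≥ 0, new interval: [2.380000, 2.860000]

After 1 iteration(s), the approximation is c_1 = 2.380000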